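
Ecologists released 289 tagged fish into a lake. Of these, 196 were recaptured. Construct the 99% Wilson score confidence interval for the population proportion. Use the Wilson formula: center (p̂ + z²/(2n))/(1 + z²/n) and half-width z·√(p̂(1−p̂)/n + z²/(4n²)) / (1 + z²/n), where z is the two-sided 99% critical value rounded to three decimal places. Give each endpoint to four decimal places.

Here p̂ = 196/289 = 0.67820 and z = 2.576 (z² = 6.635776).
1 + z²/n = 1.022961.
Adjusted center: (0.67820 + z²/(2n))/1.022961 = 0.67420.
Radicand: p̂(1−p̂)/n + z²/(4n²) = 0.000755171 + 0.000019863 = 0.000775034.
Half-width = 2.576·√0.000775034/1.022961 = 0.07010.
CI: 0.67420 ± 0.07010 = (0.6041, 0.7443).

(0.6041, 0.7443)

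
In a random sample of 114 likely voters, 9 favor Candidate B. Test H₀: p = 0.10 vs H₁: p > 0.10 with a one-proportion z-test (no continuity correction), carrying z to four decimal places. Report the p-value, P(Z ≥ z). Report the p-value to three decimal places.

p̂ = 9/114 = 0.07895.
Under H₀, SE = √(p₀(1−p₀)/n) = √(0.10·0.90/114) = √0.000789474 = 0.028098.
z = (p̂ − p₀)/SE = (9/114 − 0.10)/0.028098 ≈ -0.7493.
p-value = P(Z ≥ z) with z = -0.7493 → 0.773.

p-value = 0.773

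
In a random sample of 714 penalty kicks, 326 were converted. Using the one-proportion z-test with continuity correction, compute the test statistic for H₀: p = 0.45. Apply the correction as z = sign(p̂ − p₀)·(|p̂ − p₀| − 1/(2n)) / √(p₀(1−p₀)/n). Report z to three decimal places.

z = 0.316

p̂ = 326/714 = 0.45658. p̂ − p₀ = 0.006583.
Continuity correction 1/(2n) = 1/1428 = 0.000700.
Corrected numerator: |0.006583| − 0.000700 = 0.005883.
Under H₀, SE = √(p₀(1−p₀)/n) = √(0.45·0.55/714) = √0.000346639 = 0.018618.
z = (+)0.005883/0.018618 = 0.316.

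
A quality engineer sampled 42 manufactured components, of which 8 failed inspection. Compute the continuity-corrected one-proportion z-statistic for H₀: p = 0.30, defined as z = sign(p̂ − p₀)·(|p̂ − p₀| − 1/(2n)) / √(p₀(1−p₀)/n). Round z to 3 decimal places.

z = -1.381

Sample proportion p̂ = 8/42 = 0.19048. p̂ − p₀ = -0.109524.
1/(2n) = 0.011905.
Corrected numerator: |-0.109524| − 0.011905 = 0.097619.
Under H₀, SE = √(p₀(1−p₀)/n) = √(0.30·0.70/42) = √0.005000000 = 0.070711.
z = −0.097619/0.070711 = -1.381.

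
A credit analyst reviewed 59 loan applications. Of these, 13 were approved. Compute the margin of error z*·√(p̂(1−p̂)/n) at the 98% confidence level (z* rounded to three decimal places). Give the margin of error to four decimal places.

ME = 0.1255

Sample proportion p̂ = 13/59 = 0.22034.
SE(p̂) = √(0.22034·0.77966/59) = 0.053960.
For 98% confidence, z* = 2.326.
ME = 2.326·0.053960 = 0.1255.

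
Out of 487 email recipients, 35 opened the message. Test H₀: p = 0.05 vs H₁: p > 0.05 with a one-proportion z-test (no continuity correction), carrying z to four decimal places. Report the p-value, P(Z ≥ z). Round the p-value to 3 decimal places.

p-value = 0.013

p̂ = 35/487 = 0.07187.
SE₀ = √(0.05·0.95/487) = 0.009876.
z = (p̂ − p₀)/SE = (35/487 − 0.05)/0.009876 ≈ 2.2143.
From the standard normal, P(Z ≥ z) = 0.013.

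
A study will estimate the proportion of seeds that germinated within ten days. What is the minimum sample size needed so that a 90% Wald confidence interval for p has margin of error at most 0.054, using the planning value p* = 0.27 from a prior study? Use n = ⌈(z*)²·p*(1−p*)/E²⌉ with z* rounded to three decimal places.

The 90% critical value is z* = 1.645.
p*(1−p*) = 0.27·0.73 = 0.1971.
(z*)²·p*(1−p*)/E² = 2.706025·0.1971/0.002916 = 182.907.
Rounding up, n = 183.

n = 183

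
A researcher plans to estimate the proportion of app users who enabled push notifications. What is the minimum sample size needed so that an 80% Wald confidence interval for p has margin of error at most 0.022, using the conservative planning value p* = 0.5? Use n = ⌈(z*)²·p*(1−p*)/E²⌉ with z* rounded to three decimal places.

z* = 1.282 at the 80% level.
p*(1−p*) = 0.50·0.50 = 0.2500.
(z*)²·p*(1−p*)/E² = 1.643524·0.2500/0.000484 = 848.928.
Rounding up, n = 849.

n = 849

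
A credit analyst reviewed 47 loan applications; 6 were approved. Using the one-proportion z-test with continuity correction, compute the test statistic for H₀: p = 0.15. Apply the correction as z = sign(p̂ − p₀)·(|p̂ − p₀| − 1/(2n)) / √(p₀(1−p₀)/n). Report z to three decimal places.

p̂ = 6/47 = 0.12766. p̂ − p₀ = -0.022340.
1/(2n) = 0.010638.
Corrected numerator: |-0.022340| − 0.010638 = 0.011702.
Under H₀, SE = √(p₀(1−p₀)/n) = √(0.15·0.85/47) = √0.002712766 = 0.052084.
z = (−)0.011702/0.052084 = -0.225.

z = -0.225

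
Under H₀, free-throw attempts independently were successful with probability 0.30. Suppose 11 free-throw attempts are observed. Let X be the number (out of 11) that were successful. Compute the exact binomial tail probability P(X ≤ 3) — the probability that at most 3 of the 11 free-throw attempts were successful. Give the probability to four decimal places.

P = 0.5696

X ~ Binomial(n=11, p=0.30).
P(X ≤ 3) = C(11,0)·0.30^0·0.70^11 + C(11,1)·0.30^1·0.70^10 + C(11,2)·0.30^2·0.70^9 + C(11,3)·0.30^3·0.70^8.
= 0.019773 + 0.093217 + 0.199750 + 0.256822 = 0.5696.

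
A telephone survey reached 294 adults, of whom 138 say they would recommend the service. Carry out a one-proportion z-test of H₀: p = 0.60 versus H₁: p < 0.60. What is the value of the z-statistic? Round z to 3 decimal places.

p̂ = 138/294 = 0.46939.
Null standard error: √(0.60·0.40/294) = √0.000816327 = 0.028571.
z = (0.46939 − 0.60)/0.028571 = -0.13061/0.028571 = -4.571.

z = -4.571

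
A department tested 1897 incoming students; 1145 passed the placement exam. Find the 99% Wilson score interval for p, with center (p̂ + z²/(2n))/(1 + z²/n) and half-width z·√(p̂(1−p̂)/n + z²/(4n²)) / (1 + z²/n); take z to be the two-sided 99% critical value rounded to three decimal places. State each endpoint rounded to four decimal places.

p̂ = 1145/1897 = 0.60358; z = 2.576, so z² = 6.635776.
Denominator 1 + z²/n = 1 + 6.635776/1897 = 1.003498.
Adjusted center: (0.60358 + z²/(2n))/1.003498 = 0.60322.
Radicand: p̂(1−p̂)/n + z²/(4n²) = 0.000126131 + 0.000000461 = 0.000126592.
Half-width = z·√(radicand)/denom = 2.576·0.011251/1.003498 = 0.02888.
CI: 0.60322 ± 0.02888 = (0.5743, 0.6321).

(0.5743, 0.6321)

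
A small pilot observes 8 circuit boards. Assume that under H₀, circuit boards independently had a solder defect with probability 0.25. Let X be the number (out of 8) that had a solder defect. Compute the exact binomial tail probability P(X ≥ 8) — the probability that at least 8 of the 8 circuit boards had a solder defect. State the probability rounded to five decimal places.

P = 0.00002

X ~ Binomial(n=8, p=0.25).
P(X ≥ 8) = C(8,8)·0.25^8·0.75^0.
= 0.000015 = 0.00002.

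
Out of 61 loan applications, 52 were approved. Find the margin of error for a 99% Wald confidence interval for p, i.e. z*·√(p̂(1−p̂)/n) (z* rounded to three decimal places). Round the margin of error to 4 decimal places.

With x = 52 successes in n = 61, p̂ = 0.85246.
Standard error of p̂: √(0.125773/61) = √0.002061847 = 0.045408.
z* = 2.576 at the 99% level.
Margin of error = z*·SE = 2.576 × 0.045408 = 0.1170.

ME = 0.1170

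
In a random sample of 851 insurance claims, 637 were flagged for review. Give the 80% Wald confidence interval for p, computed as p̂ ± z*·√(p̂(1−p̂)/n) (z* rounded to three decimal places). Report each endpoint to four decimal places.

(0.7295, 0.7676)

The sample proportion is 637/851 = 0.74853.
SE(p̂) = √(0.74853·0.25147/851) = 0.014872.
The 80% critical value is z* = 1.282.
Margin = 1.282·0.014872 = 0.01907.
CI: 0.74853 ± 0.01907 = (0.7295, 0.7676).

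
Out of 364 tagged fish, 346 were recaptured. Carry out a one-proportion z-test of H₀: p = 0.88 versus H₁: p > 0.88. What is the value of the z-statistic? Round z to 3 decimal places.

p̂ = 346/364 = 0.95055.
Under H₀, SE = √(p₀(1−p₀)/n) = √(0.88·0.12/364) = √0.000290110 = 0.017033.
z = (0.95055 − 0.88)/0.017033 = 0.07055/0.017033 = 4.142.

z = 4.142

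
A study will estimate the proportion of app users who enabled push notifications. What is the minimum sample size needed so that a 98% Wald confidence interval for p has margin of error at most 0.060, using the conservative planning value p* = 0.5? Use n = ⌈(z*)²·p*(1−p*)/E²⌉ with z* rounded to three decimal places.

The 98% critical value is z* = 2.326.
p*(1−p*) = 0.2500.
(z*)²·p*(1−p*)/E² = 5.410276·0.2500/0.003600 = 375.714.
⌈375.714⌉ = 376.

n = 376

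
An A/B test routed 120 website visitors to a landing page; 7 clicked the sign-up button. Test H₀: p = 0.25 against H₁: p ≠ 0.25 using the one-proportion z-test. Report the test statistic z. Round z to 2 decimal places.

The sample proportion is 7/120 = 0.05833.
SE₀ = √(0.25·0.75/120) = 0.039528.
z = (p̂ − p₀)/SE = (0.05833 − 0.25)/0.039528 = -4.85.

z = -4.85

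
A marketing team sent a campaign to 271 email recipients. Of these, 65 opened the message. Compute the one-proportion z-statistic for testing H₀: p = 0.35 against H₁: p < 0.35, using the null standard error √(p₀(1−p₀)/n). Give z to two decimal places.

The sample proportion is 65/271 = 0.23985.
Null standard error: √(0.35·0.65/271) = √0.000839483 = 0.028974.
z = (0.23985 − 0.35)/0.028974 = -0.11015/0.028974 = -3.80.

z = -3.80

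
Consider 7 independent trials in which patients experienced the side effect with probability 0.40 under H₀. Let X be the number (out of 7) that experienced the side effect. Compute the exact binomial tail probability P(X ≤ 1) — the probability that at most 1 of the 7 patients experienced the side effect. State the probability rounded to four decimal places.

P = 0.1586

X is binomial with n = 7 and p = 0.40.
P(X ≤ 1) = C(7,0)·0.40^0·0.60^7 + C(7,1)·0.40^1·0.60^6.
= 0.027994 + 0.130637 = 0.1586.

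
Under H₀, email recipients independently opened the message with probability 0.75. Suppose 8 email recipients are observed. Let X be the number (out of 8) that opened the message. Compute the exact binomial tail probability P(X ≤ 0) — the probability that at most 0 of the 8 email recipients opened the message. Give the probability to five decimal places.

X ~ Binomial(n=8, p=0.75).
P(X ≤ 0) = C(8,0)·0.75^0·0.25^8.
= 0.000015 = 0.00002.

P = 0.00002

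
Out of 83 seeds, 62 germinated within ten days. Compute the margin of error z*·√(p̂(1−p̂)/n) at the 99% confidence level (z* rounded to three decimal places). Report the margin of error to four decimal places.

ME = 0.1229

The sample proportion is 62/83 = 0.74699.
Standard error of p̂: √(0.188997/83) = √0.002277072 = 0.047719.
z* = 2.576 at the 99% level.
ME = 2.576·0.047719 = 0.1229.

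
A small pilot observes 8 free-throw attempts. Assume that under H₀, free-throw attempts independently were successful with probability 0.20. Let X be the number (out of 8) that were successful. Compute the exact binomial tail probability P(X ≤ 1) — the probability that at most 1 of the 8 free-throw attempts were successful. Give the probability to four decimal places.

X is binomial with n = 8 and p = 0.20.
P(X ≤ 1) = C(8,0)·0.20^0·0.80^8 + C(8,1)·0.20^1·0.80^7.
= 0.167772 + 0.335544 = 0.5033.

P = 0.5033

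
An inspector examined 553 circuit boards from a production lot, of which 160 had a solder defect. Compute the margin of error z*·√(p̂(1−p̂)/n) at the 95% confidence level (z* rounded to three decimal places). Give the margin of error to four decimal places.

Sample proportion p̂ = 160/553 = 0.28933.
SE(p̂) = √(0.28933·0.71067/553) = 0.019283.
z* = 1.960 at the 95% level.
ME = 1.960·0.019283 = 0.0378.

ME = 0.0378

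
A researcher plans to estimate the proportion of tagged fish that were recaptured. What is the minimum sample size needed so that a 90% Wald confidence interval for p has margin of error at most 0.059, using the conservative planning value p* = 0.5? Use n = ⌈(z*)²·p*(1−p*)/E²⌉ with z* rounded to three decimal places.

For 90% confidence, z* = 1.645.
p*(1−p*) = 0.2500.
Required n before rounding: 2.706025 × 0.2500 / 0.059² = 194.343.
⌈194.343⌉ = 195.

n = 195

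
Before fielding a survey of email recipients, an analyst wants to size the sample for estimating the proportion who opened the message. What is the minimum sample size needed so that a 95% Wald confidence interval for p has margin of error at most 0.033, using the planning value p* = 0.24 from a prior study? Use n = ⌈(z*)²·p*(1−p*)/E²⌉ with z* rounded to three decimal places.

n = 644

The 95% critical value is z* = 1.960.
p*(1−p*) = 0.24·0.76 = 0.1824.
(z*)²·p*(1−p*)/E² = 3.841600·0.1824/0.001089 = 643.442.
Rounding up, n = 644.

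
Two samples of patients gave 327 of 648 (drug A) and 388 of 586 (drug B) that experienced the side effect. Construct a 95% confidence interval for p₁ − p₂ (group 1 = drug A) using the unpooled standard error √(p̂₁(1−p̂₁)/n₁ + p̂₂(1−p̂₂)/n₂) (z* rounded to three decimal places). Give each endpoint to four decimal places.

(-0.2118, -0.1032)

p̂₁ = 327/648 = 0.50463, p̂₂ = 388/586 = 0.66212; p̂₁ − p̂₂ = -0.15749.
SE = √(0.000385769 + 0.000381772) = √0.000767541 = 0.027705.
For 95% confidence, z* = 1.960. Margin = 1.960·0.027705 = 0.05430.
CI: -0.15749 ± 0.05430 = (-0.2118, -0.1032).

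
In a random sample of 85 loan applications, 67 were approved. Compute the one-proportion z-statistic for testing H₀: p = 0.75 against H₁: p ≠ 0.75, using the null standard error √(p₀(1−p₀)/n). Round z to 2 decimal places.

With x = 67 successes in n = 85, p̂ = 0.78824.
SE₀ = √(0.75·0.25/85) = 0.046967.
z = (p̂ − p₀)/SE = (0.78824 − 0.75)/0.046967 = 0.81.

z = 0.81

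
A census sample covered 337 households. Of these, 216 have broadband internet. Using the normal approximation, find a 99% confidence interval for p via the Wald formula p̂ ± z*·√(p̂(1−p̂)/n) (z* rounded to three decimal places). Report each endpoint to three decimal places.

p̂ = 216/337 = 0.64095.
SE(p̂) = √(0.64095·0.35905/337) = 0.026132.
The 99% critical value is z* = 2.576.
Margin of error: 2.576 × 0.026132 = 0.06732.
CI: 0.64095 ± 0.06732 = (0.574, 0.708).

(0.574, 0.708)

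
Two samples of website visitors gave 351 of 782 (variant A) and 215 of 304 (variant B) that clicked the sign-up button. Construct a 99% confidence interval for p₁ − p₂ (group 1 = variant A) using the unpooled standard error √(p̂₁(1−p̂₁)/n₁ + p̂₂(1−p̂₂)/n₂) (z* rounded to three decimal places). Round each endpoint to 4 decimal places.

(-0.3397, -0.1770)

p̂₁ = 0.44885, p̂₂ = 0.70724, so the observed difference is -0.25839.
Unpooled SE = √(p̂₁(1−p̂₁)/n₁ + p̂₂(1−p̂₂)/n₂) = √(0.000316347 + 0.000681095) = 0.031582.
For 99% confidence, z* = 2.576. Margin of error = 0.08136.
So the interval runs from -0.3397 to -0.1770.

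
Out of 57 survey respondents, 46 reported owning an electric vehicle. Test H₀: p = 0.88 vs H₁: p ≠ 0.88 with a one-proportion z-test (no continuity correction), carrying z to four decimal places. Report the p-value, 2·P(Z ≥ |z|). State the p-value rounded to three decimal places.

p̂ = 46/57 = 0.80702.
Under H₀, SE = √(p₀(1−p₀)/n) = √(0.88·0.12/57) = √0.001852632 = 0.043042.
Test statistic (full precision, shown to 4 dp): z = (46/57 − 0.88)/SE₀ ≈ -1.6956.
From the standard normal, 2·P(Z ≥ |z|) = 0.090.

p-value = 0.090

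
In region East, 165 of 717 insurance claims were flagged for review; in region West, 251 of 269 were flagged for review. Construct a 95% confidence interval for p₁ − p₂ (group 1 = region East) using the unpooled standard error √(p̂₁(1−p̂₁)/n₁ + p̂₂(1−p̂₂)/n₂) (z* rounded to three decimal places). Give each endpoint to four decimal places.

(-0.7459, -0.6601)

p̂₁ = 0.23013, p̂₂ = 0.93309, so the observed difference is -0.70296.
SE = √(0.000247096 + 0.000232108) = √0.000479204 = 0.021891.
The 95% critical value is z* = 1.960. Margin = 1.960·0.021891 = 0.04291.
Interval: -0.70296 ± 0.04291 → (-0.7459, -0.6601).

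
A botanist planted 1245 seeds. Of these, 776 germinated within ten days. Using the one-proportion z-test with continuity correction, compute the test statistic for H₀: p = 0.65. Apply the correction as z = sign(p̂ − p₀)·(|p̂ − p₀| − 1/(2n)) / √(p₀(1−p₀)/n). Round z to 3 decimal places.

p̂ = 776/1245 = 0.62329. p̂ − p₀ = -0.026707.
Continuity correction 1/(2n) = 1/2490 = 0.000402.
Corrected numerator: |-0.026707| − 0.000402 = 0.026305.
Null standard error: √(0.65·0.35/1245) = √0.000182731 = 0.013518.
z = (−)0.026305/0.013518 = -1.946.

z = -1.946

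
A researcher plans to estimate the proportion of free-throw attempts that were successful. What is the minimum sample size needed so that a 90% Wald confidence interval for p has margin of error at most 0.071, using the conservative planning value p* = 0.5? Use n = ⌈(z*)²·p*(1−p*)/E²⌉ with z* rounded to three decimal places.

z* = 1.645 at the 90% level.
p*(1−p*) = 0.50·0.50 = 0.2500.
(z*)²·p*(1−p*)/E² = 2.706025·0.2500/0.005041 = 134.201.
Rounding up, n = 135.

n = 135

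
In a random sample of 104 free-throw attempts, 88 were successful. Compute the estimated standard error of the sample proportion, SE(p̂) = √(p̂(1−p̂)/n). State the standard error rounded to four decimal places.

SE = 0.0354

With x = 88 successes in n = 104, p̂ = 0.84615.
p̂(1−p̂) = 0.130180.
Dividing by n and taking the root: √0.001251731 = 0.0354.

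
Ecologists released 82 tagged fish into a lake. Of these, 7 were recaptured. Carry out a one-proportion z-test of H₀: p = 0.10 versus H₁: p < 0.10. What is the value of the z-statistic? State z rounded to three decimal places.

The sample proportion is 7/82 = 0.08537.
Null standard error: √(0.10·0.90/82) = √0.001097561 = 0.033129.
Test statistic: z = -0.01463/0.033129 = -0.442.

z = -0.442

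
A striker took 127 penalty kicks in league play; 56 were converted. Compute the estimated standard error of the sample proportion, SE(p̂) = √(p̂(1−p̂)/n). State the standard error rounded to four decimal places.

SE = 0.0441

p̂ = 56/127 = 0.44094.
p̂(1−p̂) = 0.44094·0.55906 = 0.246512.
Dividing by n and taking the root: √0.001941039 = 0.0441.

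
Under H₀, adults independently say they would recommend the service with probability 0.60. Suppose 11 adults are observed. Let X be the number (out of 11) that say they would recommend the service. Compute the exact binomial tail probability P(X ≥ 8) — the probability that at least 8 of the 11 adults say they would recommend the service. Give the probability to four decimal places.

P = 0.2963

X is binomial with n = 11 and p = 0.60.
P(X ≥ 8) = C(11,8)·0.60^8·0.40^3 + C(11,9)·0.60^9·0.40^2 + C(11,10)·0.60^10·0.40^1 + C(11,11)·0.60^11·0.40^0.
= 0.177367 + 0.088684 + 0.026605 + 0.003628 = 0.2963.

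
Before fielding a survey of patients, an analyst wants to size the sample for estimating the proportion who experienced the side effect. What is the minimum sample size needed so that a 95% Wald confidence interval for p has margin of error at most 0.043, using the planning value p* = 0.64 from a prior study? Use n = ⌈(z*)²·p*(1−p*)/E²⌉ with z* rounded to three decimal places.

n = 479

z* = 1.960 at the 95% level.
p*(1−p*) = 0.2304.
Required n before rounding: 3.841600 × 0.2304 / 0.043² = 478.694.
Rounding up, n = 479.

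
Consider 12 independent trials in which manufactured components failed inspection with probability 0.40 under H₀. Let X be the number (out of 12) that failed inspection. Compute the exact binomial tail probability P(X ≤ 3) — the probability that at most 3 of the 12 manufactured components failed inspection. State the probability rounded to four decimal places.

P = 0.2253

X is binomial with n = 12 and p = 0.40.
P(X ≤ 3) = C(12,0)·0.40^0·0.60^12 + C(12,1)·0.40^1·0.60^11 + C(12,2)·0.40^2·0.60^10 + C(12,3)·0.40^3·0.60^9.
= 0.002177 + 0.017414 + 0.063852 + 0.141894 = 0.2253.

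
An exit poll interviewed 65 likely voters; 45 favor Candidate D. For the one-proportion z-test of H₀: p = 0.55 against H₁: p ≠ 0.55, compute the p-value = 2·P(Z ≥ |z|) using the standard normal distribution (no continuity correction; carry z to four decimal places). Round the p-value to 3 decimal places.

The sample proportion is 45/65 = 0.69231.
SE₀ = √(0.55·0.45/65) = 0.061707.
Test statistic (full precision, shown to 4 dp): z = (45/65 − 0.55)/SE₀ ≈ 2.3062.
p-value = 2·P(Z ≥ |z|) with z = 2.3062 → 0.021.

p-value = 0.021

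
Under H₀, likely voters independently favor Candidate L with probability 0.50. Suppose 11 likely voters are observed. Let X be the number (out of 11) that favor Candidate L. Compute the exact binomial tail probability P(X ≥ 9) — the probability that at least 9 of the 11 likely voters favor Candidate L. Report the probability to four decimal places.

X ~ Binomial(n=11, p=0.50).
P(X ≥ 9) = C(11,9)·0.50^9·0.50^2 + C(11,10)·0.50^10·0.50^1 + C(11,11)·0.50^11·0.50^0.
= 0.026855 + 0.005371 + 0.000488 = 0.0327.

P = 0.0327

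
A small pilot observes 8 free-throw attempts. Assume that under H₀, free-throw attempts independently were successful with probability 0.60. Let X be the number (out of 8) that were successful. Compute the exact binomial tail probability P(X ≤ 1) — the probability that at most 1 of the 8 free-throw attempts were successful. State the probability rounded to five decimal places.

X ~ Binomial(n=8, p=0.60).
P(X ≤ 1) = C(8,0)·0.60^0·0.40^8 + C(8,1)·0.60^1·0.40^7.
= 0.000655 + 0.007864 = 0.00852.

P = 0.00852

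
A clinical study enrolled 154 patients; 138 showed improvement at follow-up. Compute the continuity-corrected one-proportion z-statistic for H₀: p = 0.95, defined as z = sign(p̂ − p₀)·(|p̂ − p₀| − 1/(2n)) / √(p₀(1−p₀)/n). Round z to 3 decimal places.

z = -2.884

With x = 138 successes in n = 154, p̂ = 0.89610. p̂ − p₀ = -0.053896.
1/(2n) = 0.003247.
Corrected numerator: |-0.053896| − 0.003247 = 0.050649.
SE₀ = √(0.95·0.05/154) = 0.017563.
z = −0.050649/0.017563 = -2.884.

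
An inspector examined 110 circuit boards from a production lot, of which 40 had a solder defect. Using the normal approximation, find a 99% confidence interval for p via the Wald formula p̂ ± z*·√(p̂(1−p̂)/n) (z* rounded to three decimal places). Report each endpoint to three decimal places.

The sample proportion is 40/110 = 0.36364.
SE(p̂) = √(0.36364·0.63636/110) = 0.045866.
The 99% critical value is z* = 2.576.
Margin of error: 2.576 × 0.045866 = 0.11815.
CI: 0.36364 ± 0.11815 = (0.245, 0.482).

(0.245, 0.482)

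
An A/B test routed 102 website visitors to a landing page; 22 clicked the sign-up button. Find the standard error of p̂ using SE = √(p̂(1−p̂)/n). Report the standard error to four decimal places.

SE = 0.0407

The sample proportion is 22/102 = 0.21569.
p̂(1−p̂) = 0.21569·0.78431 = 0.169168.
SE = √(0.169168/102) = √0.001658510 = 0.0407.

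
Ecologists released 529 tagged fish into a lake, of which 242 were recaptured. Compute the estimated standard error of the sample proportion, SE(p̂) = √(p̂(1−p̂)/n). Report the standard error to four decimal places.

The sample proportion is 242/529 = 0.45747.
p̂(1−p̂) = 0.248191.
Dividing by n and taking the root: √0.000469170 = 0.0217.

SE = 0.0217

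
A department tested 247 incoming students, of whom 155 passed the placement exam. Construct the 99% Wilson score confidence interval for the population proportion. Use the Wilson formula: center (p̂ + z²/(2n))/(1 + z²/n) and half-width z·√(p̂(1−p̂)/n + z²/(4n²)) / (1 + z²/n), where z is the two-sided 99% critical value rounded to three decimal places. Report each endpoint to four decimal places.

(0.5459, 0.7025)

Here p̂ = 155/247 = 0.62753 and z = 2.576 (z² = 6.635776).
Denominator 1 + z²/n = 1 + 6.635776/247 = 1.026865.
Center = (0.62753 + 0.013433)/1.026865 = 0.62419.
Radicand: p̂(1−p̂)/n + z²/(4n²) = 0.000946300 + 0.000027192 = 0.000973492.
Half-width = 2.576·√0.000973492/1.026865 = 0.07827.
So the interval runs from 0.5459 to 0.7025.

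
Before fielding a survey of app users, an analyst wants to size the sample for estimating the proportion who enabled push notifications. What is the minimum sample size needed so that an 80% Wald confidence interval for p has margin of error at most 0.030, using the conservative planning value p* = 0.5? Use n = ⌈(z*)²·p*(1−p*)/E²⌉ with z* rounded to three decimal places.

For 80% confidence, z* = 1.282.
p*(1−p*) = 0.50·0.50 = 0.2500.
Required n before rounding: 1.643524 × 0.2500 / 0.030² = 456.534.
⌈456.534⌉ = 457.

n = 457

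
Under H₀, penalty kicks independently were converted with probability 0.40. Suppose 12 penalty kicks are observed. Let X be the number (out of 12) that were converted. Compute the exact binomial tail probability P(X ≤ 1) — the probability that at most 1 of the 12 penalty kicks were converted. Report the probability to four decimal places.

P = 0.0196

X is binomial with n = 12 and p = 0.40.
P(X ≤ 1) = C(12,0)·0.40^0·0.60^12 + C(12,1)·0.40^1·0.60^11.
= 0.002177 + 0.017414 = 0.0196.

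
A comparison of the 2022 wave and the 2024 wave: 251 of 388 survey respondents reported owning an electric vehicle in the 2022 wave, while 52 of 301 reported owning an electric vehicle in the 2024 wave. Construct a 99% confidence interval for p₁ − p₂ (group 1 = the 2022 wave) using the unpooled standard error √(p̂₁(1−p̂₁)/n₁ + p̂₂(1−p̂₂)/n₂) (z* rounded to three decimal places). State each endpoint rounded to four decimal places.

(0.3901, 0.5582)

p̂₁ = 251/388 = 0.64691, p̂₂ = 52/301 = 0.17276; p̂₁ − p̂₂ = 0.47415.
Unpooled SE = √(p̂₁(1−p̂₁)/n₁ + p̂₂(1−p̂₂)/n₂) = √(0.000588707 + 0.000474792) = 0.032611.
z* = 2.576 at the 99% level. Margin = 2.576·0.032611 = 0.08401.
So the interval runs from 0.3901 to 0.5582.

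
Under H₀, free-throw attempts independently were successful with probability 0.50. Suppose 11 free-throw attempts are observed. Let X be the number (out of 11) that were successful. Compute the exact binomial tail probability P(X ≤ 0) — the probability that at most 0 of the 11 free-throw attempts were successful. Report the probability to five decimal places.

X is binomial with n = 11 and p = 0.50.
P(X ≤ 0) = C(11,0)·0.50^0·0.50^11.
= 0.000488 = 0.00049.

P = 0.00049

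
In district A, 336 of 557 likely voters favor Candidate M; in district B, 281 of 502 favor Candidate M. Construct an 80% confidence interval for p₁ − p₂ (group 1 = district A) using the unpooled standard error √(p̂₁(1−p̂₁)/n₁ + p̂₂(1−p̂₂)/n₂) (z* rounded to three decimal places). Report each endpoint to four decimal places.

(0.0046, 0.0824)

p̂₁ = 0.60323, p̂₂ = 0.55976, so the observed difference is 0.04347.
Unpooled SE = √(p̂₁(1−p̂₁)/n₁ + p̂₂(1−p̂₂)/n₂) = √(0.000429701 + 0.000490894) = 0.030341.
The 80% critical value is z* = 1.282. Margin of error = 0.03890.
CI: 0.04347 ± 0.03890 = (0.0046, 0.0824).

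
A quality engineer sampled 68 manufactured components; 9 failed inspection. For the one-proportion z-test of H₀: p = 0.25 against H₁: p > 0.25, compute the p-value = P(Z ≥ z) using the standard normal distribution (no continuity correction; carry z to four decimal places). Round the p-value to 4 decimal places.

p-value = 0.9875

The sample proportion is 9/68 = 0.13235.
Null standard error: √(0.25·0.75/68) = √0.002757353 = 0.052511.
z = (p̂ − p₀)/SE = (9/68 − 0.25)/0.052511 ≈ -2.2404.
p-value = P(Z ≥ z) with z = -2.2404 → 0.9875.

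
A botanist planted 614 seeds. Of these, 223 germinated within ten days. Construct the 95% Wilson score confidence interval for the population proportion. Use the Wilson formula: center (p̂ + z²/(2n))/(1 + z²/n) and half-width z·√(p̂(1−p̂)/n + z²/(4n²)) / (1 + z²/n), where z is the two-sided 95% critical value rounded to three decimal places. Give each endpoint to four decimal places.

(0.3261, 0.4020)

p̂ = 223/614 = 0.36319; z = 1.960, so z² = 3.841600.
1 + z²/n = 1.006257.
Center = (0.36319 + 0.003128)/1.006257 = 0.36404.
Radicand: p̂(1−p̂)/n + z²/(4n²) = 0.000376683 + 0.000002548 = 0.000379231.
Half-width = 1.960·√0.000379231/1.006257 = 0.03793.
So the interval runs from 0.3261 to 0.4020.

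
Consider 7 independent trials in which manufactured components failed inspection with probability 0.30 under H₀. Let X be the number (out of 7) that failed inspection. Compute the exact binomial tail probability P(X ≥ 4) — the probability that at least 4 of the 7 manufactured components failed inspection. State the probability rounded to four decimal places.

P = 0.1260

X is binomial with n = 7 and p = 0.30.
P(X ≥ 4) = C(7,4)·0.30^4·0.70^3 + C(7,5)·0.30^5·0.70^2 + C(7,6)·0.30^6·0.70^1 + C(7,7)·0.30^7·0.70^0.
= 0.097240 + 0.025005 + 0.003572 + 0.000219 = 0.1260.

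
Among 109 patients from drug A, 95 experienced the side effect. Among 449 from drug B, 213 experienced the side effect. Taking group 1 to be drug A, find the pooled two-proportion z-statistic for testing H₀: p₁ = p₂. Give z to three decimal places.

z = 7.480

p̂₁ = 95/109 = 0.87156, p̂₂ = 213/449 = 0.47439.
Pooling: p̂ = 308/558 = 0.55197.
SE = √[p̂(1−p̂)(1/n₁+1/n₂)] = √[0.55197·0.44803·(1/109+1/449)] ≈ 0.053100.
z = 0.39717/0.053100 = 7.480.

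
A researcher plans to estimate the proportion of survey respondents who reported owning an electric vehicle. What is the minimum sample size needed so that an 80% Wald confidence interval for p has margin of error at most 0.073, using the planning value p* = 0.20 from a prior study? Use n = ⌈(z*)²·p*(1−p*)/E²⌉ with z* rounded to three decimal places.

z* = 1.282 at the 80% level.
p*(1−p*) = 0.20·0.80 = 0.1600.
Required n before rounding: 1.643524 × 0.1600 / 0.073² = 49.346.
Rounding up, n = 50.

n = 50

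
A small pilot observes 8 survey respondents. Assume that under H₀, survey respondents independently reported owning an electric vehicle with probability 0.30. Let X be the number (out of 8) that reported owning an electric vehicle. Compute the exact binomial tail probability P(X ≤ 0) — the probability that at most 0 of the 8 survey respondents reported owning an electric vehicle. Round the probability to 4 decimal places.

X is binomial with n = 8 and p = 0.30.
P(X ≤ 0) = C(8,0)·0.30^0·0.70^8.
= 0.057648 = 0.0576.

P = 0.0576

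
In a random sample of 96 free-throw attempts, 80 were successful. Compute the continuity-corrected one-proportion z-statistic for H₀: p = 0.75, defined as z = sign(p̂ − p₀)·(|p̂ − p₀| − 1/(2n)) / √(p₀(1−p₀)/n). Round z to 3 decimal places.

z = 1.768

Sample proportion p̂ = 80/96 = 0.83333. p̂ − p₀ = 0.083333.
1/(2n) = 0.005208.
Corrected numerator: |0.083333| − 0.005208 = 0.078125.
Null standard error: √(0.75·0.25/96) = √0.001953125 = 0.044194.
z = +0.078125/0.044194 = 1.768.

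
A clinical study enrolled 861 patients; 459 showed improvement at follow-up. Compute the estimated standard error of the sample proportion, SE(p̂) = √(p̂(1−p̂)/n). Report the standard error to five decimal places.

With x = 459 successes in n = 861, p̂ = 0.53310.
p̂(1−p̂) = 0.53310·0.46690 = 0.248904.
SE = √(0.248904/861) = √0.000289087 = 0.01700.

SE = 0.01700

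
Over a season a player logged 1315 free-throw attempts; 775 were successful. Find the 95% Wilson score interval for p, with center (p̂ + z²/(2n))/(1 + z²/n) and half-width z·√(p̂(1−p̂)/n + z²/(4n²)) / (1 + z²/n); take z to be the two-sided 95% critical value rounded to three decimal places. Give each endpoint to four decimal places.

(0.5625, 0.6156)

p̂ = 775/1315 = 0.58935; z = 1.960, so z² = 3.841600.
Denominator 1 + z²/n = 1 + 3.841600/1315 = 1.002921.
Adjusted center: (0.58935 + z²/(2n))/1.002921 = 0.58909.
Radicand: p̂(1−p̂)/n + z²/(4n²) = 0.000184043 + 0.000000555 = 0.000184598.
Half-width = z·√(radicand)/denom = 1.960·0.013587/1.002921 = 0.02655.
Interval: 0.58909 ± 0.02655 → (0.5625, 0.6156).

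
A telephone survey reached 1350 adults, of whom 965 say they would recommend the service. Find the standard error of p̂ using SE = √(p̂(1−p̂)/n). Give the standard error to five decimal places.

SE = 0.01229

p̂ = 965/1350 = 0.71481.
p̂(1−p̂) = 0.203857.
SE = √(0.203857/1350) = 0.01229.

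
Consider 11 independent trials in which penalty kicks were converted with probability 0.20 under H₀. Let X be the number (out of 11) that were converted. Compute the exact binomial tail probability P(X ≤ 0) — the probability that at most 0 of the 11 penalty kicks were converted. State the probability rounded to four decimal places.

P = 0.0859

X is binomial with n = 11 and p = 0.20.
P(X ≤ 0) = C(11,0)·0.20^0·0.80^11.
= 0.085899 = 0.0859.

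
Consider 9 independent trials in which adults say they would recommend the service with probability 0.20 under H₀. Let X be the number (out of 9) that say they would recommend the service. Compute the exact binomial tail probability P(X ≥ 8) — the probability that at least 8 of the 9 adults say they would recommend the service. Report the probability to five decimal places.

P = 0.00002

X is binomial with n = 9 and p = 0.20.
P(X ≥ 8) = C(9,8)·0.20^8·0.80^1 + C(9,9)·0.20^9·0.80^0.
= 0.000018 + 0.000001 = 0.00002.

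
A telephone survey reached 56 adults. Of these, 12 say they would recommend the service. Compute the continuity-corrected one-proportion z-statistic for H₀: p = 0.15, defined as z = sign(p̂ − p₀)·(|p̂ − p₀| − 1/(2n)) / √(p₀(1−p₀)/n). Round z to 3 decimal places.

The sample proportion is 12/56 = 0.21429. p̂ − p₀ = 0.064286.
Continuity correction 1/(2n) = 1/112 = 0.008929.
Corrected numerator: |0.064286| − 0.008929 = 0.055357.
Null standard error: √(0.15·0.85/56) = √0.002276786 = 0.047716.
z = +0.055357/0.047716 = 1.160.

z = 1.160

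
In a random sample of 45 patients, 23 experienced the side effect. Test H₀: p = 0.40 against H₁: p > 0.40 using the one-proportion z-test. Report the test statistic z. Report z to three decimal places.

z = 1.521

The sample proportion is 23/45 = 0.51111.
Under H₀, SE = √(p₀(1−p₀)/n) = √(0.40·0.60/45) = √0.005333333 = 0.073030.
z = (p̂ − p₀)/SE = (0.51111 − 0.40)/0.073030 = 1.521.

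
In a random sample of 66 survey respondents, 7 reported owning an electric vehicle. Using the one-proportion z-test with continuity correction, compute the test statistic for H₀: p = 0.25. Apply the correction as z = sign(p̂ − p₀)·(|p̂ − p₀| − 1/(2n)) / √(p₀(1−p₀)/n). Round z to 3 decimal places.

With x = 7 successes in n = 66, p̂ = 0.10606. p̂ − p₀ = -0.143939.
1/(2n) = 0.007576.
Corrected numerator: |-0.143939| − 0.007576 = 0.136363.
SE₀ = √(0.25·0.75/66) = 0.053300.
z = −0.136363/0.053300 = -2.558.

z = -2.558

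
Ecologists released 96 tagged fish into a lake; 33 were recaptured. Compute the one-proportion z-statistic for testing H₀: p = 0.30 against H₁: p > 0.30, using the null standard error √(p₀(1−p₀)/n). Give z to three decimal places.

z = 0.935

p̂ = 33/96 = 0.34375.
Under H₀, SE = √(p₀(1−p₀)/n) = √(0.30·0.70/96) = √0.002187500 = 0.046771.
Test statistic: z = 0.04375/0.046771 = 0.935.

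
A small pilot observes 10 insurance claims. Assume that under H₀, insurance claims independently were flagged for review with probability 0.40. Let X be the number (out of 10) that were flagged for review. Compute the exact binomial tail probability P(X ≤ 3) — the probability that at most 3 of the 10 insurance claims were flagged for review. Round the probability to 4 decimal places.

P = 0.3823

X is binomial with n = 10 and p = 0.40.
P(X ≤ 3) = C(10,0)·0.40^0·0.60^10 + C(10,1)·0.40^1·0.60^9 + C(10,2)·0.40^2·0.60^8 + C(10,3)·0.40^3·0.60^7.
= 0.006047 + 0.040311 + 0.120932 + 0.214991 = 0.3823.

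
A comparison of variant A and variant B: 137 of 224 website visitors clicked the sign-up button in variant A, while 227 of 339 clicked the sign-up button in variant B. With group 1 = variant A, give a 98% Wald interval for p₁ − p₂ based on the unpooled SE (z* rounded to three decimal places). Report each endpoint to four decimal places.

(-0.1543, 0.0383)

p̂₁ = 137/224 = 0.61161, p̂₂ = 227/339 = 0.66962; p̂₁ − p̂₂ = -0.05801.
SE = √(0.001060464 + 0.000652597) = √0.001713061 = 0.041389.
The 98% critical value is z* = 2.326. Margin of error = 0.09627.
CI: -0.05801 ± 0.09627 = (-0.1543, 0.0383).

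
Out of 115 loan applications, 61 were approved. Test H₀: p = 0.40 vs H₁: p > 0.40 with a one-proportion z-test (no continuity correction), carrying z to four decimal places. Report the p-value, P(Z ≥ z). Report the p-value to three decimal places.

p-value = 0.002

Sample proportion p̂ = 61/115 = 0.53043.
Null standard error: √(0.40·0.60/115) = √0.002086957 = 0.045683.
z = (p̂ − p₀)/SE = (61/115 − 0.40)/0.045683 ≈ 2.8552.
From the standard normal, P(Z ≥ z) = 0.002.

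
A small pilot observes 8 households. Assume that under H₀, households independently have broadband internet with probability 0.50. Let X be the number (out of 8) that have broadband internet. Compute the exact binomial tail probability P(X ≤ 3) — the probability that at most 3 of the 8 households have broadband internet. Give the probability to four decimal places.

X is binomial with n = 8 and p = 0.50.
P(X ≤ 3) = C(8,0)·0.50^0·0.50^8 + C(8,1)·0.50^1·0.50^7 + C(8,2)·0.50^2·0.50^6 + C(8,3)·0.50^3·0.50^5.
= 0.003906 + 0.031250 + 0.109375 + 0.218750 = 0.3633.

P = 0.3633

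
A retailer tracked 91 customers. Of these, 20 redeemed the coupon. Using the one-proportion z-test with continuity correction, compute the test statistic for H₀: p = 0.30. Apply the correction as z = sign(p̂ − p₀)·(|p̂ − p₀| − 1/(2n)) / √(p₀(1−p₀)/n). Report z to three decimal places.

z = -1.556

The sample proportion is 20/91 = 0.21978. p̂ − p₀ = -0.080220.
1/(2n) = 0.005495.
Corrected numerator: |-0.080220| − 0.005495 = 0.074725.
Under H₀, SE = √(p₀(1−p₀)/n) = √(0.30·0.70/91) = √0.002307692 = 0.048038.
z = −0.074725/0.048038 = -1.556.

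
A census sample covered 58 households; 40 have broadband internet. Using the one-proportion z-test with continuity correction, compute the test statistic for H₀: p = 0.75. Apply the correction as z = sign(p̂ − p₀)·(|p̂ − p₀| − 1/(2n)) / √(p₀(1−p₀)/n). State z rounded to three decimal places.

With x = 40 successes in n = 58, p̂ = 0.68966. p̂ − p₀ = -0.060345.
1/(2n) = 0.008621.
Corrected numerator: |-0.060345| − 0.008621 = 0.051724.
Under H₀, SE = √(p₀(1−p₀)/n) = √(0.75·0.25/58) = √0.003232759 = 0.056857.
z = (−)0.051724/0.056857 = -0.910.

z = -0.910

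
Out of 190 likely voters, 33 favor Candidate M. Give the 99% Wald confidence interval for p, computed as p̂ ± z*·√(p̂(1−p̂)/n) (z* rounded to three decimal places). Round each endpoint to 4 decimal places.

Sample proportion p̂ = 33/190 = 0.17368.
SE = √(p̂(1−p̂)/n) = √(0.143518/190) = 0.027484.
For 99% confidence, z* = 2.576.
Margin of error: 2.576 × 0.027484 = 0.07080.
Interval: 0.17368 ± 0.07080 → (0.1029, 0.2445).

(0.1029, 0.2445)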